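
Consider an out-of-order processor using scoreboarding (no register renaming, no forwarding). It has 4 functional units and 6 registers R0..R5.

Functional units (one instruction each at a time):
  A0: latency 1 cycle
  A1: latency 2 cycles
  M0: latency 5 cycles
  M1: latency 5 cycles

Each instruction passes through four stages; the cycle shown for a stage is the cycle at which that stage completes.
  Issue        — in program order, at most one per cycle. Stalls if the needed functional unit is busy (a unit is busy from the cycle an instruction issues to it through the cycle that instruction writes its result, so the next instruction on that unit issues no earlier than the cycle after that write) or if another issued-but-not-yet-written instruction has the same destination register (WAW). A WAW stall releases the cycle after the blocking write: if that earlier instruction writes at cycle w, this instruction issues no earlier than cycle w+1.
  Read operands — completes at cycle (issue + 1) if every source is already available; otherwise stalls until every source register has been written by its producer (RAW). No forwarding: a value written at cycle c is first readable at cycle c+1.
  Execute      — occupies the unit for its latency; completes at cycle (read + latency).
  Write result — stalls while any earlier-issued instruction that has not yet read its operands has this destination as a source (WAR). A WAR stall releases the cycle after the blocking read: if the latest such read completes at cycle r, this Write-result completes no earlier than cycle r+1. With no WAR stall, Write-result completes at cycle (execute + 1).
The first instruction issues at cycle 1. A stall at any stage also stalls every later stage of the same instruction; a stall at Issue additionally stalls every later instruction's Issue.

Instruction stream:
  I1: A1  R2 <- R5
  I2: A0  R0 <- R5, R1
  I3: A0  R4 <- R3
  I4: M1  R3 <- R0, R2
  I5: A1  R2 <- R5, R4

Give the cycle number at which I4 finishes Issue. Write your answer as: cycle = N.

cycle = 7

I1  is:1  ro:2  ex:4  wr:5
I2  is:2  ro:3  ex:4  wr:5
I3  is:6  ro:7  ex:8  wr:9  — struct: A0 busy until I2 writes@5
I4  is:7  ro:8  ex:13  wr:14
I5  is:8  ro:10  ex:12  wr:13  — RAW R4: wait I3 write@9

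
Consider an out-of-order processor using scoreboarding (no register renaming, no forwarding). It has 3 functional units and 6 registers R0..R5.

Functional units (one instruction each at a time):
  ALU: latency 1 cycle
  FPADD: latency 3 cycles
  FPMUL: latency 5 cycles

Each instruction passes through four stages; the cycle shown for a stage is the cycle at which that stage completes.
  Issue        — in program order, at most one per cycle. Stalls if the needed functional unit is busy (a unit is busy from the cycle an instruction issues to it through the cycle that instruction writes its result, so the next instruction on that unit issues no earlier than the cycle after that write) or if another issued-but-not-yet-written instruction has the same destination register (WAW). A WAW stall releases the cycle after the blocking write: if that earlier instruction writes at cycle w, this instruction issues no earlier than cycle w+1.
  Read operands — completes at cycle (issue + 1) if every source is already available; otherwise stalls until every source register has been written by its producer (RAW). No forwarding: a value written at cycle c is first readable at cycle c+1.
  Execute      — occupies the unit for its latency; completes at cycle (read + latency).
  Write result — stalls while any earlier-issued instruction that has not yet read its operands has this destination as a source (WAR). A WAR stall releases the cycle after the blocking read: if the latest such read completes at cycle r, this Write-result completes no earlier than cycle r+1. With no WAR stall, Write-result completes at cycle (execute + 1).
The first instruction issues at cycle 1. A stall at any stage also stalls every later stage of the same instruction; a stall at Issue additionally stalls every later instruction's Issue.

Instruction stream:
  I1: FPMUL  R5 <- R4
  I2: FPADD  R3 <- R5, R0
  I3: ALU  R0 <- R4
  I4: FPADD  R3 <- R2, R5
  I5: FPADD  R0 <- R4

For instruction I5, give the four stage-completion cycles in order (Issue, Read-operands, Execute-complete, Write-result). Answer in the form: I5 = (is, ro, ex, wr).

I1  is:1  ro:2  ex:7  wr:8
I2  is:2  ro:9  ex:12  wr:13  — RAW R5: wait I1 write@8
I3  is:3  ro:4  ex:5  wr:10  — WAR R0: wait I2 read@9
I4  is:14  ro:15  ex:18  wr:19  — struct: FPADD busy until I2 writes@13
I5  is:20  ro:21  ex:24  wr:25  — struct: FPADD busy until I4 writes@19

I5 = (20, 21, 24, 25)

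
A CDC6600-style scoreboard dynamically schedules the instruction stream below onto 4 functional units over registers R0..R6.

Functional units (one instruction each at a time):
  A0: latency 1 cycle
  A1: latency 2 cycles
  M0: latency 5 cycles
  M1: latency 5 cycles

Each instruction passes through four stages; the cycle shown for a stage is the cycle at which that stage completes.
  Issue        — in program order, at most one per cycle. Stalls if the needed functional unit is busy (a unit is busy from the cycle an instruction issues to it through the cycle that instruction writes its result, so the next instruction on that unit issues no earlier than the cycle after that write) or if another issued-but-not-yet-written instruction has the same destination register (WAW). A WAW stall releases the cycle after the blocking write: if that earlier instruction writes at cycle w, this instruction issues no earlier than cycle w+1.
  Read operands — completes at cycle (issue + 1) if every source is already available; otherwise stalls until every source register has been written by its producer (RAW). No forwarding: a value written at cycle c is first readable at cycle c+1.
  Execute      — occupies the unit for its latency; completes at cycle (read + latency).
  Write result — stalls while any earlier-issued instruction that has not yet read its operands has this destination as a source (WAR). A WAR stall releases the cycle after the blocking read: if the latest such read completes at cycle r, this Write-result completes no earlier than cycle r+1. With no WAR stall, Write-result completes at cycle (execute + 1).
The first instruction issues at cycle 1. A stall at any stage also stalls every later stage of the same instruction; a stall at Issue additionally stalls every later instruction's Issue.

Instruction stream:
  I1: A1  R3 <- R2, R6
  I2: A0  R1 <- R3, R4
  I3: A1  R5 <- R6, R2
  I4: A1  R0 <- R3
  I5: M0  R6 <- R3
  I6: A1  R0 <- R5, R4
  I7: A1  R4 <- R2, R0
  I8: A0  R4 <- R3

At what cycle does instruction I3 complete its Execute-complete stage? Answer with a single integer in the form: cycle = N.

cycle = 9

t=1  issue I1 (A1)
t=2  I1 read-ops; issue I2 (A0)
t=4  I1 finished on A1
t=5  I1→R3
t=6  I2 read-ops; issue I3 (A1)
t=7  I2 finished on A0; I3 read-ops
t=8  I2→R1
t=9  I3 finished on A1
t=10  I3→R5
t=11  issue I4 (A1)
t=12  I4 read-ops; issue I5 (M0)
t=13  I5 read-ops
t=14  I4 finished on A1
t=15  I4→R0
t=16  issue I6 (A1)
t=17  I6 read-ops
t=18  I5 finished on M0
t=19  I5→R6; I6 finished on A1
t=20  I6→R0
t=21  issue I7 (A1)
t=22  I7 read-ops
t=24  I7 finished on A1
t=25  I7→R4
t=26  issue I8 (A0)
t=27  I8 read-ops
t=28  I8 finished on A0
t=29  I8→R4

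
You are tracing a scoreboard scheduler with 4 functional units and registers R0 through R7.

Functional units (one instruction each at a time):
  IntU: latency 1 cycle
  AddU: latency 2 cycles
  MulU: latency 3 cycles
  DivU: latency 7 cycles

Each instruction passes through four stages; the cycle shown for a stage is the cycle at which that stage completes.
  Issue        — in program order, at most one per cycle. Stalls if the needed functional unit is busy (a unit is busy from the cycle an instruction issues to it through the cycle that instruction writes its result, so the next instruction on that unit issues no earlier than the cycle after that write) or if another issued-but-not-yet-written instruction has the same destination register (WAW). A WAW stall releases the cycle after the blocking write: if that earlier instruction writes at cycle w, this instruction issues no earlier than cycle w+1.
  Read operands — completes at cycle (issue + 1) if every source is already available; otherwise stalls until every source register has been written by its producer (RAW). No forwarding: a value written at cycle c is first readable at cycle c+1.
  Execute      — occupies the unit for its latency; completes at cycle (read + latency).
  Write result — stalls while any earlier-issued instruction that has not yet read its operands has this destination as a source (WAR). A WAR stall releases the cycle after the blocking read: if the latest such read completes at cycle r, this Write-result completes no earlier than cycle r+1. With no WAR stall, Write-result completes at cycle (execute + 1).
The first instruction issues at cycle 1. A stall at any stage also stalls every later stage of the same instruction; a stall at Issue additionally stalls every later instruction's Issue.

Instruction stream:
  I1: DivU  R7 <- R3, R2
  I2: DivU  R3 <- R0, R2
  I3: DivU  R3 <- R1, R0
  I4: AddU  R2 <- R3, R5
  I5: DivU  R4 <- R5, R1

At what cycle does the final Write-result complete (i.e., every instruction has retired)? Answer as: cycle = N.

t=1  I1 issues→DivU
t=2  I1 reads
t=9  I1 exec-done
t=10  I1 writes R7
t=11  I2 issues→DivU
t=12  I2 reads
t=19  I2 exec-done
t=20  I2 writes R3
t=21  I3 issues→DivU
t=22  I3 reads; I4 issues→AddU
t=29  I3 exec-done
t=30  I3 writes R3
t=31  I4 reads; I5 issues→DivU
t=32  I5 reads
t=33  I4 exec-done
t=34  I4 writes R2
t=39  I5 exec-done
t=40  I5 writes R4

cycle = 40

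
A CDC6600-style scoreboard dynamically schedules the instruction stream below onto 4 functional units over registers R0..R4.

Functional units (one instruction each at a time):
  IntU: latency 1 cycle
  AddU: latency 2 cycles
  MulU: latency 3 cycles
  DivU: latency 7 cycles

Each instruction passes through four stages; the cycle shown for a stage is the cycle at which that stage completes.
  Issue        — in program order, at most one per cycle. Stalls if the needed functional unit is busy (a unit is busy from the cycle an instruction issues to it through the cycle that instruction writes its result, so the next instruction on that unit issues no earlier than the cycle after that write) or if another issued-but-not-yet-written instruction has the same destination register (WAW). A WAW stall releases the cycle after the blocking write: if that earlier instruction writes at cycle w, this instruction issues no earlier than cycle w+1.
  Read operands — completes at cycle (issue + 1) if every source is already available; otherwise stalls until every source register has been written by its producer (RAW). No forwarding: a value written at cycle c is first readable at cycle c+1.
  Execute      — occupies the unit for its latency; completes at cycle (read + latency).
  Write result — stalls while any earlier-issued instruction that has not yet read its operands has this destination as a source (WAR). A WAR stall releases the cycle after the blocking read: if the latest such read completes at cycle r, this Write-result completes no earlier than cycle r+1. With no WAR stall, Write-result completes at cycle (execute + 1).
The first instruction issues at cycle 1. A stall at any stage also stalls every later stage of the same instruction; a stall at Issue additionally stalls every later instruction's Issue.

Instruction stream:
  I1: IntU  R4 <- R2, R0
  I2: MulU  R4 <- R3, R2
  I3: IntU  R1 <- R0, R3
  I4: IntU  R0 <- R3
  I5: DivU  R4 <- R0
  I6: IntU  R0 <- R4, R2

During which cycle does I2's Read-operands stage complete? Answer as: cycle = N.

cycle = 6

t=1  issue I1 (IntU)
t=2  I1 read-ops
t=3  I1 finished on IntU
t=4  I1→R4
t=5  issue I2 (MulU)
t=6  I2 read-ops; issue I3 (IntU)
t=7  I3 read-ops
t=8  I3 finished on IntU
t=9  I2 finished on MulU; I3→R1
t=10  I2→R4; issue I4 (IntU)
t=11  I4 read-ops; issue I5 (DivU)
t=12  I4 finished on IntU
t=13  I4→R0
t=14  I5 read-ops; issue I6 (IntU)
t=21  I5 finished on DivU
t=22  I5→R4
t=23  I6 read-ops
t=24  I6 finished on IntU
t=25  I6→R0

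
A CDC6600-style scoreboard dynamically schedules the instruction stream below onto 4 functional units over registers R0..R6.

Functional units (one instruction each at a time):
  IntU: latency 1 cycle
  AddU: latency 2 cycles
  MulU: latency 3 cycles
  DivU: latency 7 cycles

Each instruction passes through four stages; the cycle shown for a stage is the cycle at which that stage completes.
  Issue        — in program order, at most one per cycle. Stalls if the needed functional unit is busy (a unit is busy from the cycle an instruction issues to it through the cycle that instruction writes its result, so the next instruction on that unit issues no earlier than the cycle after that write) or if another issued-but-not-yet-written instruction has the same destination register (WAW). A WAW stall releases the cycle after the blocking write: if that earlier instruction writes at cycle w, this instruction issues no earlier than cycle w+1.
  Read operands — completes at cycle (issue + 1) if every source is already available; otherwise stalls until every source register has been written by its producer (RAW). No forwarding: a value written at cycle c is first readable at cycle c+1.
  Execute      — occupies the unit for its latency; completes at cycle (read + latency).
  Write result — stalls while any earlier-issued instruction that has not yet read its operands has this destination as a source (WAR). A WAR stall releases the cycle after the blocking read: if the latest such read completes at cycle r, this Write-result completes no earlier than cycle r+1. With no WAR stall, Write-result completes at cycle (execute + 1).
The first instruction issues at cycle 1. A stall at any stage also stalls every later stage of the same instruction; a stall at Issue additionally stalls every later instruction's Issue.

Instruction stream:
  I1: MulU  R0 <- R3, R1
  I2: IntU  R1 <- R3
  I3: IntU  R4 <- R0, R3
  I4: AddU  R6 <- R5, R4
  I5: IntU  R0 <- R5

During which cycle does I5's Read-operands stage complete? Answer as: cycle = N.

cycle = 11

t=1  I1 issues→MulU
t=2  I1 reads | I2 issues→IntU
t=3  I2 reads
t=4  I2 exec-done
t=5  I1 exec-done | I2 writes R1
t=6  I1 writes R0 | I3 issues→IntU
t=7  I3 reads | I4 issues→AddU
t=8  I3 exec-done
t=9  I3 writes R4
t=10  I4 reads | I5 issues→IntU
t=11  I5 reads
t=12  I4 exec-done | I5 exec-done
t=13  I4 writes R6 | I5 writes R0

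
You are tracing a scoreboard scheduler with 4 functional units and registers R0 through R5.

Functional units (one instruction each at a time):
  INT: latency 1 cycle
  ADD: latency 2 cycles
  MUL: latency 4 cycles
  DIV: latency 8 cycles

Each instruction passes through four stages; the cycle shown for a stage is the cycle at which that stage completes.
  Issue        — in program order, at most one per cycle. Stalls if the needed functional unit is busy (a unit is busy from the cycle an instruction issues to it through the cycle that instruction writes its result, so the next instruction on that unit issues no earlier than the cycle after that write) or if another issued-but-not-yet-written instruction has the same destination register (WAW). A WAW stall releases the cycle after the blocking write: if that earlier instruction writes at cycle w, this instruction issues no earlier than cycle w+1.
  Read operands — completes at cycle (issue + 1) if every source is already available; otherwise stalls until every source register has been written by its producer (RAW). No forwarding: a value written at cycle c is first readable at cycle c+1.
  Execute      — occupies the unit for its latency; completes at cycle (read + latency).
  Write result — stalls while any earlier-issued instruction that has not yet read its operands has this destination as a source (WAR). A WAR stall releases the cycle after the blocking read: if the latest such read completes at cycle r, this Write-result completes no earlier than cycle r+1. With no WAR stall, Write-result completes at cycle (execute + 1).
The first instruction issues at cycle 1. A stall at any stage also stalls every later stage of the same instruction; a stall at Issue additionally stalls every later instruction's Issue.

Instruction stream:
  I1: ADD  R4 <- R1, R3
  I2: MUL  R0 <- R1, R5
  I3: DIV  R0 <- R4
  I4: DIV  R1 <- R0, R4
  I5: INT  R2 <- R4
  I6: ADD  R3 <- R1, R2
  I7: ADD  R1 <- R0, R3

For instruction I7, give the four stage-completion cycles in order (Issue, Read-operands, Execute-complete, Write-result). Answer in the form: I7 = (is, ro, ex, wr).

I7 = (35, 36, 38, 39)

I1  is:1  ro:2  ex:4  wr:5
I2  is:2  ro:3  ex:7  wr:8
I3  is:9  ro:10  ex:18  wr:19  — WAW R0: wait I2 write@8
I4  is:20  ro:21  ex:29  wr:30  — struct: DIV busy until I3 writes@19
I5  is:21  ro:22  ex:23  wr:24
I6  is:22  ro:31  ex:33  wr:34  — RAW R1: wait I4 write@30
I7  is:35  ro:36  ex:38  wr:39  — struct: ADD busy until I6 writes@34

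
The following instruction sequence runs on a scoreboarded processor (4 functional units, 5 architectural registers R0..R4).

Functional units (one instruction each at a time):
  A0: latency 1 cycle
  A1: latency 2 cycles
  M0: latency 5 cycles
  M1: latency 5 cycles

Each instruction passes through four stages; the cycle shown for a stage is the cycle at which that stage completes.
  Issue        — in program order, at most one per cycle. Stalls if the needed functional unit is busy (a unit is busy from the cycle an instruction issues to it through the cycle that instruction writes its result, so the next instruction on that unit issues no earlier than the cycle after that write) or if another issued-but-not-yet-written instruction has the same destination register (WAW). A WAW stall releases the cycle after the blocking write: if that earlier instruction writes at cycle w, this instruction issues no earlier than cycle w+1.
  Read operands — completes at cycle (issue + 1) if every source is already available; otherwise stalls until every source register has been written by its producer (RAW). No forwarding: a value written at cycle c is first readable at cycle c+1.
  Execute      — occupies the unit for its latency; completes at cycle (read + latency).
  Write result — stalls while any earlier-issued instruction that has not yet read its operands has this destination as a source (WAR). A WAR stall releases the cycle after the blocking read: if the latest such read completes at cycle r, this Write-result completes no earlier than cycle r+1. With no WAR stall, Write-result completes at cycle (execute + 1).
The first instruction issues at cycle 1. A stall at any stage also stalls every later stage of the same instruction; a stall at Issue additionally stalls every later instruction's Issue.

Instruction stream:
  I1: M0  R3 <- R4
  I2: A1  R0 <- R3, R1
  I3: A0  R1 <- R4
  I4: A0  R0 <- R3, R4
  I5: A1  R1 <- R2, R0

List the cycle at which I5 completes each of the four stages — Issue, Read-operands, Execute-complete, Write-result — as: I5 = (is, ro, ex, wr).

I5 = (14, 17, 19, 20)

cycle 1: I1 dispatched to M0
cycle 2: I1 operands ready · I2 dispatched to A1
cycle 3: I3 dispatched to A0
cycle 4: I3 operands ready
cycle 5: I3 complete
cycle 7: I1 complete
cycle 8: R3←I1
cycle 9: I2 operands ready
cycle 10: R1←I3
cycle 11: I2 complete
cycle 12: R0←I2
cycle 13: I4 dispatched to A0
cycle 14: I4 operands ready · I5 dispatched to A1
cycle 15: I4 complete
cycle 16: R0←I4
cycle 17: I5 operands ready
cycle 19: I5 complete
cycle 20: R1←I5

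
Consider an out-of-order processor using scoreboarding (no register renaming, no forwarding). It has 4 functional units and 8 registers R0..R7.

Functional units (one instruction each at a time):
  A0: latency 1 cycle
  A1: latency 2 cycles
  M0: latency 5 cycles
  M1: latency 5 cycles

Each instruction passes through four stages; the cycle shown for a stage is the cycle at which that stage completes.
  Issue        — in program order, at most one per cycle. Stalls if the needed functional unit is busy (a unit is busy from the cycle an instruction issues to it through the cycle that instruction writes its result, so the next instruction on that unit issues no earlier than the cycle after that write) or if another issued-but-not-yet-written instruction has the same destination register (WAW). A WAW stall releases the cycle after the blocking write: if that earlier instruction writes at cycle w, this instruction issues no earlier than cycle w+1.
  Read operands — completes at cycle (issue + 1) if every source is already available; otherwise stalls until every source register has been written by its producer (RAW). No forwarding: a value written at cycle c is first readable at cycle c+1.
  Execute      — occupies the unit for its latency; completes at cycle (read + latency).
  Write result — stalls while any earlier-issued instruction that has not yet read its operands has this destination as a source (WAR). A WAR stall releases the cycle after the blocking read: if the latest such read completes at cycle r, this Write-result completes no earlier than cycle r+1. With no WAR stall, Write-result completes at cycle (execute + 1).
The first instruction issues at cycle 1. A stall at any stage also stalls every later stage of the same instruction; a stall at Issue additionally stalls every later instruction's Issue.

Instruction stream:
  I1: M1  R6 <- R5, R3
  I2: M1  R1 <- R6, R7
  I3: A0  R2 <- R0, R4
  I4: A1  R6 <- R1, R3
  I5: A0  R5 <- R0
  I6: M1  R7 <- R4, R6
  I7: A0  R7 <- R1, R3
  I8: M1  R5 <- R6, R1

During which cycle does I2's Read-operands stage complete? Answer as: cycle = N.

cycle = 10

[1] I1 issues→M1
[2] I1 reads
[7] I1 exec-done
[8] I1 writes R6
[9] I2 issues→M1
[10] I2 reads · I3 issues→A0
[11] I3 reads · I4 issues→A1
[12] I3 exec-done
[13] I3 writes R2
[14] I5 issues→A0
[15] I2 exec-done · I5 reads
[16] I2 writes R1 · I5 exec-done
[17] I4 reads · I5 writes R5 · I6 issues→M1
[19] I4 exec-done
[20] I4 writes R6
[21] I6 reads
[26] I6 exec-done
[27] I6 writes R7
[28] I7 issues→A0
[29] I7 reads · I8 issues→M1
[30] I7 exec-done · I8 reads
[31] I7 writes R7
[35] I8 exec-done
[36] I8 writes R5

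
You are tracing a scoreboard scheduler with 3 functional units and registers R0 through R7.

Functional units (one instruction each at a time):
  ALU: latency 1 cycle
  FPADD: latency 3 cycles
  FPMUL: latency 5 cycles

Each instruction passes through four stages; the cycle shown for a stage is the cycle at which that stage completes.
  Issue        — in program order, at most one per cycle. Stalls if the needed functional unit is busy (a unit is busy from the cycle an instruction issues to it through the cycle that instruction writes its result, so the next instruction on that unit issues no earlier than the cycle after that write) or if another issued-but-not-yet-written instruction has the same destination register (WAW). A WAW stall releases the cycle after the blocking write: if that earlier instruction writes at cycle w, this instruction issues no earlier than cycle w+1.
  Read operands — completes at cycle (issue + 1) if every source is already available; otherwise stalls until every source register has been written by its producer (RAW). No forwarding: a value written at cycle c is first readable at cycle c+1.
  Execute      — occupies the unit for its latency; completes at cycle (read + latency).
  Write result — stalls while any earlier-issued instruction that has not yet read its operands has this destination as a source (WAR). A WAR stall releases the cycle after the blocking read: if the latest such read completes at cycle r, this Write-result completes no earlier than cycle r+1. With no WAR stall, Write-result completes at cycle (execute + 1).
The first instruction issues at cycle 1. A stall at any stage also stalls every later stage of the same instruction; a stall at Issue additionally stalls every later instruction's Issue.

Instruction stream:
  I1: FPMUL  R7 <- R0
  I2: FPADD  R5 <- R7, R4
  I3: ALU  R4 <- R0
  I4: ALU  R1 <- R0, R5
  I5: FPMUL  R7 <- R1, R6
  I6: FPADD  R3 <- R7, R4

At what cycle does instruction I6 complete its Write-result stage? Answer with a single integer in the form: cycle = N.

cycle = 28

[I1] 1/2/7/8
[I2] 2/9/12/13  (RAW R7: wait I1 write@8)
[I3] 3/4/5/10  (WAR R4: wait I2 read@9)
[I4] 11/14/15/16  (struct: ALU busy until I3 writes@10; RAW R5: wait I2 write@13)
[I5] 12/17/22/23  (RAW R1: wait I4 write@16)
[I6] 14/24/27/28  (struct: FPADD busy until I2 writes@13; RAW R7: wait I5 write@23)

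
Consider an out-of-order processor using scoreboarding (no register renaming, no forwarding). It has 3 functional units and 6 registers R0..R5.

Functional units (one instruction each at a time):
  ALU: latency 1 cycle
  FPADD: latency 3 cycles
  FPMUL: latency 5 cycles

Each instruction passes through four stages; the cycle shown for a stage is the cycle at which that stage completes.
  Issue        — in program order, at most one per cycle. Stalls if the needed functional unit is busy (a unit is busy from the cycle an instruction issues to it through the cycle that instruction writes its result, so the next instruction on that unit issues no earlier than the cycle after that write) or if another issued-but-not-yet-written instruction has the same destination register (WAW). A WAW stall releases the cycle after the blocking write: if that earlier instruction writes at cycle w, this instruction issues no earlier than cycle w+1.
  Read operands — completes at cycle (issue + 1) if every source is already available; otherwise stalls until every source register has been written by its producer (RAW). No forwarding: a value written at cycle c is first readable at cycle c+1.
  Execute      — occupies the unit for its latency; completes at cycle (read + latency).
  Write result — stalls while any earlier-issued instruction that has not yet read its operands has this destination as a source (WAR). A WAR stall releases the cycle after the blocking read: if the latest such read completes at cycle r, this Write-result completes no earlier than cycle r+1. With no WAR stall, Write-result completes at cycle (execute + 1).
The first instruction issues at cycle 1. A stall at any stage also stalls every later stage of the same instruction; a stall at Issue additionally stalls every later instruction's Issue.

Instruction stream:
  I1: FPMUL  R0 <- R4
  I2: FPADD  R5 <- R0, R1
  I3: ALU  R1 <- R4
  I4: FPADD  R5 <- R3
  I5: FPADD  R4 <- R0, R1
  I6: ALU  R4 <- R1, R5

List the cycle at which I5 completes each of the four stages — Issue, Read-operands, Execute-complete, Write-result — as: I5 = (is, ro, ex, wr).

I5 = (20, 21, 24, 25)

[1] I1 issues→FPMUL
[2] I1 reads | I2 issues→FPADD
[3] I3 issues→ALU
[4] I3 reads
[5] I3 exec-done
[7] I1 exec-done
[8] I1 writes R0
[9] I2 reads
[10] I3 writes R1
[12] I2 exec-done
[13] I2 writes R5
[14] I4 issues→FPADD
[15] I4 reads
[18] I4 exec-done
[19] I4 writes R5
[20] I5 issues→FPADD
[21] I5 reads
[24] I5 exec-done
[25] I5 writes R4
[26] I6 issues→ALU
[27] I6 reads
[28] I6 exec-done
[29] I6 writes R4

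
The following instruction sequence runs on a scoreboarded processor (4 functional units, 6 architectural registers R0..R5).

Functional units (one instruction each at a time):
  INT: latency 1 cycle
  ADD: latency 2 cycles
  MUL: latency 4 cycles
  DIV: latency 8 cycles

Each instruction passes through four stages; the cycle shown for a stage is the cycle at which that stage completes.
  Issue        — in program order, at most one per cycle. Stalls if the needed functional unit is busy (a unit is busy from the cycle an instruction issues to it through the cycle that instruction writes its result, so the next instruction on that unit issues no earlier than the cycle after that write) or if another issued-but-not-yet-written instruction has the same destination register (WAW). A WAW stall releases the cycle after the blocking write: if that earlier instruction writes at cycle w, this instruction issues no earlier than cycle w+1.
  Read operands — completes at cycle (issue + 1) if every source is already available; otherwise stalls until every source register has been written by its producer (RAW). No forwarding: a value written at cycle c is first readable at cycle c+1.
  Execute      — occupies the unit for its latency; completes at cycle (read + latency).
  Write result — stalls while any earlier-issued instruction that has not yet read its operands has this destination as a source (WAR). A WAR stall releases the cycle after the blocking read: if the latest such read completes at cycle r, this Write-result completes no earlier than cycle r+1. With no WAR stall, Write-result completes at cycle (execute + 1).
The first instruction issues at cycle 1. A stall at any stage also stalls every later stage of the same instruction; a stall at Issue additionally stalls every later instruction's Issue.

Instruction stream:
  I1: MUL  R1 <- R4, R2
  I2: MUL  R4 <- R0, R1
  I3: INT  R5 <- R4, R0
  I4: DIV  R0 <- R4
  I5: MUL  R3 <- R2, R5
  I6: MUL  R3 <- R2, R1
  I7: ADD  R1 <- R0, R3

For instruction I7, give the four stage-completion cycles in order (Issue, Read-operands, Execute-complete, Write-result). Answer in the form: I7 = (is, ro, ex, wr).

cycle 1: issue I1 (MUL)
cycle 2: I1 read-ops
cycle 6: I1 finished on MUL
cycle 7: I1→R1
cycle 8: issue I2 (MUL)
cycle 9: I2 read-ops · issue I3 (INT)
cycle 10: issue I4 (DIV)
cycle 13: I2 finished on MUL
cycle 14: I2→R4
cycle 15: I3 read-ops · I4 read-ops · issue I5 (MUL)
cycle 16: I3 finished on INT
cycle 17: I3→R5
cycle 18: I5 read-ops
cycle 22: I5 finished on MUL
cycle 23: I4 finished on DIV · I5→R3
cycle 24: I4→R0 · issue I6 (MUL)
cycle 25: I6 read-ops · issue I7 (ADD)
cycle 29: I6 finished on MUL
cycle 30: I6→R3
cycle 31: I7 read-ops
cycle 33: I7 finished on ADD
cycle 34: I7→R1

I7 = (25, 31, 33, 34)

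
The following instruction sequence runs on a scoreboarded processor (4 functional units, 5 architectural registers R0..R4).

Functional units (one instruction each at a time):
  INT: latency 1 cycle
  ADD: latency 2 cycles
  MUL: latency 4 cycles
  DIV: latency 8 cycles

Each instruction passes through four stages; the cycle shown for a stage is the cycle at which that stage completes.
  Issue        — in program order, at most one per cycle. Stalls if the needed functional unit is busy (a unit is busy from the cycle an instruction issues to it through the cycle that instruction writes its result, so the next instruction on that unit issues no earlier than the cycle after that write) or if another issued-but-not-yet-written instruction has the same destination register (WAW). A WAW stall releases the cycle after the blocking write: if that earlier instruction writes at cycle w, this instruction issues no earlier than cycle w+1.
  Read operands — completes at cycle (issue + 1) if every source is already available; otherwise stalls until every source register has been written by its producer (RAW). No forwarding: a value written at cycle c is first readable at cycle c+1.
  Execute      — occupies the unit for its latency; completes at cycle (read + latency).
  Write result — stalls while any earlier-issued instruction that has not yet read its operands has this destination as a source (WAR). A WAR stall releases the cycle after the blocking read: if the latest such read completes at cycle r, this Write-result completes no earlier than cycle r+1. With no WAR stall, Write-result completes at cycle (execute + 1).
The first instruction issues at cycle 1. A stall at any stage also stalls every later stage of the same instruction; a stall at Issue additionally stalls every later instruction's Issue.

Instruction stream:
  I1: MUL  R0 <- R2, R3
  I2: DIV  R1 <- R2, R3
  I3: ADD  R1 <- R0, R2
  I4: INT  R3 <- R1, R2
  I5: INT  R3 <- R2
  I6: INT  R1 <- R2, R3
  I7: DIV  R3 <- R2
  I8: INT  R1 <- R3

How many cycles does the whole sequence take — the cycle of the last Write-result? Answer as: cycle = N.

cycle = 39

cycle 1: I1→MUL
cycle 2: I1 RO, I2→DIV
cycle 3: I2 RO
cycle 6: I1 EX
cycle 7: I1 WR R0
cycle 11: I2 EX
cycle 12: I2 WR R1
cycle 13: I3→ADD
cycle 14: I3 RO, I4→INT
cycle 16: I3 EX
cycle 17: I3 WR R1
cycle 18: I4 RO
cycle 19: I4 EX
cycle 20: I4 WR R3
cycle 21: I5→INT
cycle 22: I5 RO
cycle 23: I5 EX
cycle 24: I5 WR R3
cycle 25: I6→INT
cycle 26: I6 RO, I7→DIV
cycle 27: I6 EX, I7 RO
cycle 28: I6 WR R1
cycle 29: I8→INT
cycle 35: I7 EX
cycle 36: I7 WR R3
cycle 37: I8 RO
cycle 38: I8 EX
cycle 39: I8 WR R1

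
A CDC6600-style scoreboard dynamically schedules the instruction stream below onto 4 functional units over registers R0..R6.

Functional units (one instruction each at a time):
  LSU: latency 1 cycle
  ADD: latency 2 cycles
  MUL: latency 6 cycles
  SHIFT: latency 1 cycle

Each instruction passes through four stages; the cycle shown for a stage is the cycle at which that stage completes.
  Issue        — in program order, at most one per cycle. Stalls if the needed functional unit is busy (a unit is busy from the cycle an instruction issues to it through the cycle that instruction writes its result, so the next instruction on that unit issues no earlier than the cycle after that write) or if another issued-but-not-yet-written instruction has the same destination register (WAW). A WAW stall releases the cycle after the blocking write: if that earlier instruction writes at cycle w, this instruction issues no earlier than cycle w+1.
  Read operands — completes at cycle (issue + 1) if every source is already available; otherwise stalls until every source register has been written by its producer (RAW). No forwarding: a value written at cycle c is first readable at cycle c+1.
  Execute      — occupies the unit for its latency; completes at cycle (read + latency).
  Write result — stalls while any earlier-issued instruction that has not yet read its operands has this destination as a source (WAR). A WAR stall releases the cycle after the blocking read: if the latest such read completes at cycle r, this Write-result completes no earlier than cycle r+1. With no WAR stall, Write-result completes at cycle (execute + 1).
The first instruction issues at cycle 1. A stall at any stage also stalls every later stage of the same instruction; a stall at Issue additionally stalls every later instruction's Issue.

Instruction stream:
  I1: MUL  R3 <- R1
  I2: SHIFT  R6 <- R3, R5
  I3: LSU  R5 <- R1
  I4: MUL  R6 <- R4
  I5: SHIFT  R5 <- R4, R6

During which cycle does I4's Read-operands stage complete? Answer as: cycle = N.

I1: IS=1 RO=2 EX=8 WR=9
I2: IS=2 RO=10 EX=11 WR=12  [RAW R3: wait I1 write@9]
I3: IS=3 RO=4 EX=5 WR=11  [WAR R5: wait I2 read@10]
I4: IS=13 RO=14 EX=20 WR=21  [WAW R6: wait I2 write@12]
I5: IS=14 RO=22 EX=23 WR=24  [RAW R6: wait I4 write@21]

cycle = 14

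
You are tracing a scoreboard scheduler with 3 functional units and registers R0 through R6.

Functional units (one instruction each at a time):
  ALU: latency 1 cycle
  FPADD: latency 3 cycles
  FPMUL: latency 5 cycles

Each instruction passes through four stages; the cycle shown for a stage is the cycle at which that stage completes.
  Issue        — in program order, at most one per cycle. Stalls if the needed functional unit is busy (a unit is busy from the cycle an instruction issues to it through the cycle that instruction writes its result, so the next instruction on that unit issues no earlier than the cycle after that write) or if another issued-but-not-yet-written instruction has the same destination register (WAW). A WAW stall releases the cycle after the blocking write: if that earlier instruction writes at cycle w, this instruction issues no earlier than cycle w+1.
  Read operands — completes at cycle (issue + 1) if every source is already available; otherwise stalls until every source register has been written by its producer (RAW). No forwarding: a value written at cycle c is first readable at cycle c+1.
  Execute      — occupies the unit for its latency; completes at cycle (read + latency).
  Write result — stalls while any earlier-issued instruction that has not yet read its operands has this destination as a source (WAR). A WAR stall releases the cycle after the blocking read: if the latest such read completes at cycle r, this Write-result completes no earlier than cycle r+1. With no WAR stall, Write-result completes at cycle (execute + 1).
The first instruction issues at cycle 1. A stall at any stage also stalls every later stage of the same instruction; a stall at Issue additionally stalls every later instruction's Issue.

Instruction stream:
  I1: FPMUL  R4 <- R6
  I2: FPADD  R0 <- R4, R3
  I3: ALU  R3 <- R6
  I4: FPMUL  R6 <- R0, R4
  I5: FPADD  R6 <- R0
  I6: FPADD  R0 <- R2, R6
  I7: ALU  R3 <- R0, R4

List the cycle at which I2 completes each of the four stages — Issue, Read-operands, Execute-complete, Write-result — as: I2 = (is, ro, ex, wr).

I1: IS=1 RO=2 EX=7 WR=8
I2: IS=2 RO=9 EX=12 WR=13  [RAW R4: wait I1 write@8]
I3: IS=3 RO=4 EX=5 WR=10  [WAR R3: wait I2 read@9]
I4: IS=9 RO=14 EX=19 WR=20  [struct: FPMUL busy until I1 writes@8; RAW R0: wait I2 write@13]
I5: IS=21 RO=22 EX=25 WR=26  [WAW R6: wait I4 write@20]
I6: IS=27 RO=28 EX=31 WR=32  [struct: FPADD busy until I5 writes@26]
I7: IS=28 RO=33 EX=34 WR=35  [RAW R0: wait I6 write@32]

I2 = (2, 9, 12, 13)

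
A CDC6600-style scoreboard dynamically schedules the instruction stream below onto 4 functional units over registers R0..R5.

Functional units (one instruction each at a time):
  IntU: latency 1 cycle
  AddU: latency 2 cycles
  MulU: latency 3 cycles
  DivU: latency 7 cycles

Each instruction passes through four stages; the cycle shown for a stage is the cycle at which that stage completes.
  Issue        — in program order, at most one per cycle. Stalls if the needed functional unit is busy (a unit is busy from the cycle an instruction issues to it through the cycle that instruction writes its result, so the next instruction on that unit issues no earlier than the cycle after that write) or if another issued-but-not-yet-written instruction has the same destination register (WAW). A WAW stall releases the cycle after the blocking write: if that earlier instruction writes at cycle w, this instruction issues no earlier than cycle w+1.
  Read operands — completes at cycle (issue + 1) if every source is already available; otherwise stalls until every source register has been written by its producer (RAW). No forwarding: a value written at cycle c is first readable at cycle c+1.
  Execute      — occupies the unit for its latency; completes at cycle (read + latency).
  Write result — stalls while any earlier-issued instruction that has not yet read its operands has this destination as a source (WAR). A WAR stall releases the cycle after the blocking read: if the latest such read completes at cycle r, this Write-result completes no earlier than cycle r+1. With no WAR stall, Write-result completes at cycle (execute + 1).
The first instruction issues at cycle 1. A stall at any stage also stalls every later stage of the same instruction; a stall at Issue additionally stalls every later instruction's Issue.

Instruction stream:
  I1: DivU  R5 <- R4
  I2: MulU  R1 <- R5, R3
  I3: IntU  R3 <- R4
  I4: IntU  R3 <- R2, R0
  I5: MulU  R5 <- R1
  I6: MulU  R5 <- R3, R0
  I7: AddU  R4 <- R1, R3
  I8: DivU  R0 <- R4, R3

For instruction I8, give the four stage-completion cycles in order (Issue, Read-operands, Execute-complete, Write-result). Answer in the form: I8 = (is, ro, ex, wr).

I8 = (24, 28, 35, 36)

1) issue 1, read 2, done 9, write 10
2) issue 2, read 11, done 14, write 15  <RAW R5: wait I1 write@10>
3) issue 3, read 4, done 5, write 12  <WAR R3: wait I2 read@11>
4) issue 13, read 14, done 15, write 16  <struct: IntU busy until I3 writes@12>
5) issue 16, read 17, done 20, write 21  <struct: MulU busy until I2 writes@15>
6) issue 22, read 23, done 26, write 27  <struct: MulU busy until I5 writes@21>
7) issue 23, read 24, done 26, write 27
8) issue 24, read 28, done 35, write 36  <RAW R4: wait I7 write@27>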